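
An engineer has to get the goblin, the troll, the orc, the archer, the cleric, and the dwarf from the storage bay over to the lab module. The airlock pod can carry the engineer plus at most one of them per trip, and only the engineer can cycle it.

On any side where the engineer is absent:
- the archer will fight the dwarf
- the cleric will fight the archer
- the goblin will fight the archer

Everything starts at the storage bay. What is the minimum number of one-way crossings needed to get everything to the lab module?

Following every safe sequence of crossings from the start, the most of the 6 that can be at the lab module as the airlock pod arrives there on crossings 1, 3, 5, 7 is 1, 2, 3, 4 respectively; the best ever achieved is 4 of 6.
From crossing 9 on, no configuration arises that was not already reachable earlier: only 36 distinct safe configurations (who is on which side, and where the airlock pod is) can ever be reached, none of them has everyone across, and every continuation just revisits them. So no valid plan exists.

impossible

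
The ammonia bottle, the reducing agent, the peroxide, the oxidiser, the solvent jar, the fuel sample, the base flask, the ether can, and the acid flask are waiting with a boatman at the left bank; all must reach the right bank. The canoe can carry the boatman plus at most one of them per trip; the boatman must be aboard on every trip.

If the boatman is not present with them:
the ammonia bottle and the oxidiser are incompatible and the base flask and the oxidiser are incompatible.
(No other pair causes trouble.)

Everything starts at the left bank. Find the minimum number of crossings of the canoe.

Counting alone: the boatman can take at most 1 across per trip to the right bank, so moving all 9 needs at least 9 loaded trips out, with a return between consecutive ones — at least 17 crossings.
The safety rule pushes this higher. Following every safe sequence of crossings, the most of the 9 that can be at the right bank as the canoe arrives there on crossing 17 is 8 — never all 9.
So no plan with fewer than 19 crossings exists, and this one achieves 19:
1. Boatman goes to the right bank with the oxidiser.  [the left bank: the acid flask, the ammonia bottle, the base flask, the ether can, the fuel sample, the peroxide, the reducing agent, the solvent jar | the right bank: the oxidiser]
2. Boatman goes back to the left bank alone.  [the left bank: the acid flask, the ammonia bottle, the base flask, the ether can, the fuel sample, the peroxide, the reducing agent, the solvent jar | the right bank: the oxidiser]
3. Boatman goes to the right bank with the ammonia bottle.  [the left bank: the acid flask, the base flask, the ether can, the fuel sample, the peroxide, the reducing agent, the solvent jar | the right bank: the ammonia bottle, the oxidiser]
4. Boatman goes back to the left bank with the oxidiser.  [the left bank: the acid flask, the base flask, the ether can, the fuel sample, the oxidiser, the peroxide, the reducing agent, the solvent jar | the right bank: the ammonia bottle]
5. Boatman goes to the right bank with the base flask.  [the left bank: the acid flask, the ether can, the fuel sample, the oxidiser, the peroxide, the reducing agent, the solvent jar | the right bank: the ammonia bottle, the base flask]
6. Boatman goes back to the left bank alone.  [the left bank: the acid flask, the ether can, the fuel sample, the oxidiser, the peroxide, the reducing agent, the solvent jar | the right bank: the ammonia bottle, the base flask]
7. Boatman goes to the right bank with the reducing agent.  [the left bank: the acid flask, the ether can, the fuel sample, the oxidiser, the peroxide, the solvent jar | the right bank: the ammonia bottle, the base flask, the reducing agent]
8. Boatman goes back to the left bank alone.  [the left bank: the acid flask, the ether can, the fuel sample, the oxidiser, the peroxide, the solvent jar | the right bank: the ammonia bottle, the base flask, the reducing agent]
9. Boatman goes to the right bank with the peroxide.  [the left bank: the acid flask, the ether can, the fuel sample, the oxidiser, the solvent jar | the right bank: the ammonia bottle, the base flask, the peroxide, the reducing agent]
10. Boatman goes back to the left bank alone.  [the left bank: the acid flask, the ether can, the fuel sample, the oxidiser, the solvent jar | the right bank: the ammonia bottle, the base flask, the peroxide, the reducing agent]
11. Boatman goes to the right bank with the solvent jar.  [the left bank: the acid flask, the ether can, the fuel sample, the oxidiser | the right bank: the ammonia bottle, the base flask, the peroxide, the reducing agent, the solvent jar]
12. Boatman goes back to the left bank alone.  [the left bank: the acid flask, the ether can, the fuel sample, the oxidiser | the right bank: the ammonia bottle, the base flask, the peroxide, the reducing agent, the solvent jar]
13. Boatman goes to the right bank with the fuel sample.  [the left bank: the acid flask, the ether can, the oxidiser | the right bank: the ammonia bottle, the base flask, the fuel sample, the peroxide, the reducing agent, the solvent jar]
14. Boatman goes back to the left bank alone.  [the left bank: the acid flask, the ether can, the oxidiser | the right bank: the ammonia bottle, the base flask, the fuel sample, the peroxide, the reducing agent, the solvent jar]
15. Boatman goes to the right bank with the ether can.  [the left bank: the acid flask, the oxidiser | the right bank: the ammonia bottle, the base flask, the ether can, the fuel sample, the peroxide, the reducing agent, the solvent jar]
16. Boatman goes back to the left bank alone.  [the left bank: the acid flask, the oxidiser | the right bank: the ammonia bottle, the base flask, the ether can, the fuel sample, the peroxide, the reducing agent, the solvent jar]
17. Boatman goes to the right bank with the acid flask.  [the left bank: the oxidiser | the right bank: the acid flask, the ammonia bottle, the base flask, the ether can, the fuel sample, the peroxide, the reducing agent, the solvent jar]
18. Boatman goes back to the left bank alone.  [the left bank: the oxidiser | the right bank: the acid flask, the ammonia bottle, the base flask, the ether can, the fuel sample, the peroxide, the reducing agent, the solvent jar]
19. Boatman goes to the right bank with the oxidiser.  [the left bank: — | the right bank: the acid flask, the ammonia bottle, the base flask, the ether can, the fuel sample, the oxidiser, the peroxide, the reducing agent, the solvent jar]

19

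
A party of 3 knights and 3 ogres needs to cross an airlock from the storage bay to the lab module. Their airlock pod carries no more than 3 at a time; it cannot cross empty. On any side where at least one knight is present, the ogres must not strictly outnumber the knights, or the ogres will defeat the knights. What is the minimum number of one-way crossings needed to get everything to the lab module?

5

Counting alone: each trip to the lab module takes at most 3 across and each return brings at least 1 back, so after t trips out (and t−1 returns) at most 3t − (t−1) of the 6 are across; that first reaches 6 at t = 3, so at least 5 crossings are needed.
The plan below uses exactly 5 crossings, so it is optimal:
1. 2 ogres → the lab module.  (the storage bay: 3K 1O; the lab module: 0K 2O)
2. 1 ogre ← the storage bay.  (the storage bay: 3K 2O; the lab module: 0K 1O)
3. 3 knights → the lab module.  (the storage bay: 0K 2O; the lab module: 3K 1O)
4. 1 ogre ← the storage bay.  (the storage bay: 0K 3O; the lab module: 3K 0O)
5. 3 ogres → the lab module.  (the storage bay: 0K 0O; the lab module: 3K 3O)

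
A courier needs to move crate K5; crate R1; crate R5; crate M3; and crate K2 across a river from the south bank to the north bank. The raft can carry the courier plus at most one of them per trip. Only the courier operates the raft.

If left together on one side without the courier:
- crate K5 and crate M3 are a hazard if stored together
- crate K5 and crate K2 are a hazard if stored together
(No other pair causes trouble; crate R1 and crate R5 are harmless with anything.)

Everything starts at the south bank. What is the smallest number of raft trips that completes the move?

Counting alone: the courier can take at most 1 across per trip to the north bank, so moving all 5 needs at least 5 loaded trips out, with a return between consecutive ones — at least 9 crossings.
The safety rule pushes this higher. Following every safe sequence of crossings, the most of the 5 that can be at the north bank as the raft arrives there on crossing 9 is 4 — never all 5.
So no plan with fewer than 11 crossings exists, and this one achieves 11:
1. Courier goes to the north bank with crate K5.  [the south bank: crate K2, crate M3, crate R1, crate R5 | the north bank: crate K5]
2. Courier goes back to the south bank alone.  [the south bank: crate K2, crate M3, crate R1, crate R5 | the north bank: crate K5]
3. Courier goes to the north bank with crate R1.  [the south bank: crate K2, crate M3, crate R5 | the north bank: crate K5, crate R1]
4. Courier goes back to the south bank alone.  [the south bank: crate K2, crate M3, crate R5 | the north bank: crate K5, crate R1]
5. Courier goes to the north bank with crate R5.  [the south bank: crate K2, crate M3 | the north bank: crate K5, crate R1, crate R5]
6. Courier goes back to the south bank alone.  [the south bank: crate K2, crate M3 | the north bank: crate K5, crate R1, crate R5]
7. Courier goes to the north bank with crate M3.  [the south bank: crate K2 | the north bank: crate K5, crate M3, crate R1, crate R5]
8. Courier goes back to the south bank with crate K5.  [the south bank: crate K2, crate K5 | the north bank: crate M3, crate R1, crate R5]
9. Courier goes to the north bank with crate K2.  [the south bank: crate K5 | the north bank: crate K2, crate M3, crate R1, crate R5]
10. Courier goes back to the south bank alone.  [the south bank: crate K5 | the north bank: crate K2, crate M3, crate R1, crate R5]
11. Courier goes to the north bank with crate K5.  [the south bank: — | the north bank: crate K2, crate K5, crate M3, crate R1, crate R5]

11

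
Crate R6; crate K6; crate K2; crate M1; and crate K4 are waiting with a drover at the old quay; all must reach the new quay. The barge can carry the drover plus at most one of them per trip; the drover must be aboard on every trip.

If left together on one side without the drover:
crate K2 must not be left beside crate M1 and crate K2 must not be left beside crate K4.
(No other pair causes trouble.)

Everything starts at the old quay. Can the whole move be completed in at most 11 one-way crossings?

Yes — this plan uses 11 crossings (≤ 11):
1. Drover goes to the new quay with crate K2.  [the old quay: crate K4, crate K6, crate M1, crate R6 | the new quay: crate K2]
2. Drover goes back to the old quay alone.  [the old quay: crate K4, crate K6, crate M1, crate R6 | the new quay: crate K2]
3. Drover goes to the new quay with crate R6.  [the old quay: crate K4, crate K6, crate M1 | the new quay: crate K2, crate R6]
4. Drover goes back to the old quay alone.  [the old quay: crate K4, crate K6, crate M1 | the new quay: crate K2, crate R6]
5. Drover goes to the new quay with crate K6.  [the old quay: crate K4, crate M1 | the new quay: crate K2, crate K6, crate R6]
6. Drover goes back to the old quay alone.  [the old quay: crate K4, crate M1 | the new quay: crate K2, crate K6, crate R6]
7. Drover goes to the new quay with crate M1.  [the old quay: crate K4 | the new quay: crate K2, crate K6, crate M1, crate R6]
8. Drover goes back to the old quay with crate K2.  [the old quay: crate K2, crate K4 | the new quay: crate K6, crate M1, crate R6]
9. Drover goes to the new quay with crate K4.  [the old quay: crate K2 | the new quay: crate K4, crate K6, crate M1, crate R6]
10. Drover goes back to the old quay alone.  [the old quay: crate K2 | the new quay: crate K4, crate K6, crate M1, crate R6]
11. Drover goes to the new quay with crate K2.  [the old quay: — | the new quay: crate K2, crate K4, crate K6, crate M1, crate R6]

Yes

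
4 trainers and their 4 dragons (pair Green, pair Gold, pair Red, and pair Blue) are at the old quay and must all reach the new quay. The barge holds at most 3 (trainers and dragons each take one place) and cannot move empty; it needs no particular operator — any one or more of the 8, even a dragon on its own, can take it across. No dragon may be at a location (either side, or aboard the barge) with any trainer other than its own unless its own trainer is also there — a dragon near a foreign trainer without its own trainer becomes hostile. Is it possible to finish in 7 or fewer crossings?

No

Counting alone: each trip to the new quay takes at most 3 across and each return brings at least 1 back, so after t trips out (and t−1 returns) at most 3t − (t−1) of the 8 are across; that first reaches 8 at t = 4, so at least 7 crossings are needed.
The safety rule pushes this higher. Following every safe sequence of crossings, the most of the 8 that can be at the new quay as the barge arrives there on crossing 7 is 7 — never all 8.
So the move cannot be finished within 7 crossings. (The shortest complete plan takes 9:)
1. dragon Green and trainer Green cross → the new quay.
2. trainer Green crosses ← the old quay.
3. dragon Gold, trainer Gold, and trainer Green cross → the new quay.
4. dragon Green and trainer Green cross ← the old quay.
5. trainer Blue, trainer Green, and trainer Red cross → the new quay.
6. dragon Gold crosses ← the old quay.
7. dragon Gold and dragon Green cross → the new quay.
8. dragon Green crosses ← the old quay.
9. dragon Blue, dragon Green, and dragon Red cross → the new quay.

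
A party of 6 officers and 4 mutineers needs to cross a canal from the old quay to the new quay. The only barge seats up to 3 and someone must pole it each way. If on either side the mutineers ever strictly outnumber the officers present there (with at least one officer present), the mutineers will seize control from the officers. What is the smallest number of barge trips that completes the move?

9

Counting alone: each trip to the new quay takes at most 3 across and each return brings at least 1 back, so after t trips out (and t−1 returns) at most 3t − (t−1) of the 10 are across; that first reaches 10 at t = 5, so at least 9 crossings are needed.
The plan below uses exactly 9 crossings, so it is optimal:
1. 2 mutineers → the new quay.  (the old quay: 6O 2M; the new quay: 0O 2M)
2. 1 mutineer ← the old quay.  (the old quay: 6O 3M; the new quay: 0O 1M)
3. 3 mutineers → the new quay.  (the old quay: 6O 0M; the new quay: 0O 4M)
4. 1 mutineer ← the old quay.  (the old quay: 6O 1M; the new quay: 0O 3M)
5. 3 officers → the new quay.  (the old quay: 3O 1M; the new quay: 3O 3M)
6. 1 mutineer ← the old quay.  (the old quay: 3O 2M; the new quay: 3O 2M)
7. 1 officer and 2 mutineers → the new quay.  (the old quay: 2O 0M; the new quay: 4O 4M)
8. 1 mutineer ← the old quay.  (the old quay: 2O 1M; the new quay: 4O 3M)
9. 2 officers and 1 mutineer → the new quay.  (the old quay: 0O 0M; the new quay: 6O 4M)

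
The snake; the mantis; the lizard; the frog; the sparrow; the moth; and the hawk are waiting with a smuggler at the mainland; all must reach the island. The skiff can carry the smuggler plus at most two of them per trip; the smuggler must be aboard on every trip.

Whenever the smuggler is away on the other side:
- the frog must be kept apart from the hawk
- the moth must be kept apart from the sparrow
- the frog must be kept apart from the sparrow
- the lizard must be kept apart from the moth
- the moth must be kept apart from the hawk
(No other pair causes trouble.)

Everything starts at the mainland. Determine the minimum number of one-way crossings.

Counting alone: the smuggler can take at most 2 across per trip to the island, so moving all 7 needs at least 4 loaded trips out, with a return between consecutive ones — at least 7 crossings.
The safety rule pushes this higher. Following every safe sequence of crossings, the most of the 7 that can be at the island as the skiff arrives there on crossing 7 is 6 — never all 7.
So no plan with fewer than 9 crossings exists, and this one achieves 9:
1. Smuggler goes to the island with the frog and the moth.
2. Smuggler goes back to the mainland alone.
3. Smuggler goes to the island with the snake.
4. Smuggler goes back to the mainland alone.
5. Smuggler goes to the island with the lizard and the mantis.
6. Smuggler goes back to the mainland with the moth.
7. Smuggler goes to the island with the hawk and the sparrow.
8. Smuggler goes back to the mainland with the frog.
9. Smuggler goes to the island with the frog and the moth.

9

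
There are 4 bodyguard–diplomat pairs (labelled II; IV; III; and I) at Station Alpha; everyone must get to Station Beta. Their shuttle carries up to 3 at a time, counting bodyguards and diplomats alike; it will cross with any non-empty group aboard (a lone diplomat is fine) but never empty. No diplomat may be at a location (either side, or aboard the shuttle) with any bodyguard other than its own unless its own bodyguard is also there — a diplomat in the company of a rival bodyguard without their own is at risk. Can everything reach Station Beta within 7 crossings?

No

Counting alone: each trip to Station Beta takes at most 3 across and each return brings at least 1 back, so after t trips out (and t−1 returns) at most 3t − (t−1) of the 8 are across; that first reaches 8 at t = 4, so at least 7 crossings are needed.
The safety rule pushes this higher. Following every safe sequence of crossings, the most of the 8 that can be at Station Beta as the shuttle arrives there on crossing 7 is 7 — never all 8.
So the move cannot be finished within 7 crossings. (The shortest complete plan takes 9:)
1. bodyguard II and diplomat II cross → Station Beta.
2. bodyguard II crosses ← Station Alpha.
3. bodyguard II, bodyguard IV, and diplomat IV cross → Station Beta.
4. bodyguard II and diplomat II cross ← Station Alpha.
5. bodyguard I, bodyguard II, and bodyguard III cross → Station Beta.
6. diplomat IV crosses ← Station Alpha.
7. diplomat II and diplomat IV cross → Station Beta.
8. diplomat II crosses ← Station Alpha.
9. diplomat I, diplomat II, and diplomat III cross → Station Beta.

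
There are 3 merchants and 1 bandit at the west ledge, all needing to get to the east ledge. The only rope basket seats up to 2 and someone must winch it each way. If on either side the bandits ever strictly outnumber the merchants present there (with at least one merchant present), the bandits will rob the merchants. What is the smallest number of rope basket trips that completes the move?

5

Counting alone: each trip to the east ledge takes at most 2 across and each return brings at least 1 back, so after t trips out (and t−1 returns) at most 2t − (t−1) of the 4 are across; that first reaches 4 at t = 3, so at least 5 crossings are needed.
The plan below uses exactly 5 crossings, so it is optimal:
1. 1 merchant and 1 bandit → the east ledge.  (the west ledge: 2M 0B; the east ledge: 1M 1B)
2. 1 bandit ← the west ledge.  (the west ledge: 2M 1B; the east ledge: 1M 0B)
3. 1 merchant and 1 bandit → the east ledge.  (the west ledge: 1M 0B; the east ledge: 2M 1B)
4. 1 bandit ← the west ledge.  (the west ledge: 1M 1B; the east ledge: 2M 0B)
5. 1 merchant and 1 bandit → the east ledge.  (the west ledge: 0M 0B; the east ledge: 3M 1B)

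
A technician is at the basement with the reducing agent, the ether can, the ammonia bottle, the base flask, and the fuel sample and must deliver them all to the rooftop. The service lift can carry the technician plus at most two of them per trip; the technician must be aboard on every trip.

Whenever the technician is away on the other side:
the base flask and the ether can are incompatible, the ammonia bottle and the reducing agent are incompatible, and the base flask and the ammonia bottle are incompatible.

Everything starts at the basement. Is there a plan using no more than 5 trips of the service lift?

Yes — this plan uses 5 crossings (≤ 5):
1. Technician goes to the rooftop with the base flask and the reducing agent.
2. Technician goes back to the basement alone.
3. Technician goes to the rooftop with the fuel sample.
4. Technician goes back to the basement alone.
5. Technician goes to the rooftop with the ammonia bottle and the ether can.

Yes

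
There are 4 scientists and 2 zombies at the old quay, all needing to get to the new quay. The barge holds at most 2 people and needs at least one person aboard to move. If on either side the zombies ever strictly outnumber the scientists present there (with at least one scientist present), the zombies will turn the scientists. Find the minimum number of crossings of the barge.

Counting alone: each trip to the new quay takes at most 2 across and each return brings at least 1 back, so after t trips out (and t−1 returns) at most 2t − (t−1) of the 6 are across; that first reaches 6 at t = 5, so at least 9 crossings are needed.
The plan below uses exactly 9 crossings, so it is optimal:
1. 2 zombies → the new quay.  (the old quay: 4S 0Z; the new quay: 0S 2Z)
2. 1 zombie ← the old quay.  (the old quay: 4S 1Z; the new quay: 0S 1Z)
3. 2 scientists → the new quay.  (the old quay: 2S 1Z; the new quay: 2S 1Z)
4. 1 zombie ← the old quay.  (the old quay: 2S 2Z; the new quay: 2S 0Z)
5. 2 zombies → the new quay.  (the old quay: 2S 0Z; the new quay: 2S 2Z)
6. 1 zombie ← the old quay.  (the old quay: 2S 1Z; the new quay: 2S 1Z)
7. 1 scientist and 1 zombie → the new quay.  (the old quay: 1S 0Z; the new quay: 3S 2Z)
8. 1 zombie ← the old quay.  (the old quay: 1S 1Z; the new quay: 3S 1Z)
9. 1 scientist and 1 zombie → the new quay.  (the old quay: 0S 0Z; the new quay: 4S 2Z)

9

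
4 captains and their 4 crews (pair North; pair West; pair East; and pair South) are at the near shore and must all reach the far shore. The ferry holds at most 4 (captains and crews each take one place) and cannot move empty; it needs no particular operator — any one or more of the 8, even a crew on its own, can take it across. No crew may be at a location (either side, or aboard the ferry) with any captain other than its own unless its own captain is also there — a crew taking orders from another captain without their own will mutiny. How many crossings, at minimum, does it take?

Counting alone: each trip to the far shore takes at most 4 across and each return brings at least 1 back, so after t trips out (and t−1 returns) at most 4t − (t−1) of the 8 are across; that first reaches 8 at t = 3, so at least 5 crossings are needed.
The plan below uses exactly 5 crossings, so it is optimal:
1. captain North and crew North cross → the far shore.
2. captain North crosses ← the near shore.
3. captain East, captain North, captain South, and captain West cross → the far shore.
4. crew North crosses ← the near shore.
5. crew East, crew North, crew South, and crew West cross → the far shore.

5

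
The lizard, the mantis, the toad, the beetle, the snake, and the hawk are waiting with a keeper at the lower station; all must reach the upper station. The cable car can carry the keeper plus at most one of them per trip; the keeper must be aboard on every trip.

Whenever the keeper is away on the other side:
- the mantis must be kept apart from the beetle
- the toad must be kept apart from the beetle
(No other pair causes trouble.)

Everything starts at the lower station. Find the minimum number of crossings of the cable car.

13

Counting alone: the keeper can take at most 1 across per trip to the upper station, so moving all 6 needs at least 6 loaded trips out, with a return between consecutive ones — at least 11 crossings.
The safety rule pushes this higher. Following every safe sequence of crossings, the most of the 6 that can be at the upper station as the cable car arrives there on crossing 11 is 5 — never all 6.
So no plan with fewer than 13 crossings exists, and this one achieves 13:
1. Keeper goes to the upper station with the beetle.  [the lower station: the hawk, the lizard, the mantis, the snake, the toad | the upper station: the beetle]
2. Keeper goes back to the lower station alone.  [the lower station: the hawk, the lizard, the mantis, the snake, the toad | the upper station: the beetle]
3. Keeper goes to the upper station with the lizard.  [the lower station: the hawk, the mantis, the snake, the toad | the upper station: the beetle, the lizard]
4. Keeper goes back to the lower station alone.  [the lower station: the hawk, the mantis, the snake, the toad | the upper station: the beetle, the lizard]
5. Keeper goes to the upper station with the mantis.  [the lower station: the hawk, the snake, the toad | the upper station: the beetle, the lizard, the mantis]
6. Keeper goes back to the lower station with the beetle.  [the lower station: the beetle, the hawk, the snake, the toad | the upper station: the lizard, the mantis]
7. Keeper goes to the upper station with the toad.  [the lower station: the beetle, the hawk, the snake | the upper station: the lizard, the mantis, the toad]
8. Keeper goes back to the lower station alone.  [the lower station: the beetle, the hawk, the snake | the upper station: the lizard, the mantis, the toad]
9. Keeper goes to the upper station with the snake.  [the lower station: the beetle, the hawk | the upper station: the lizard, the mantis, the snake, the toad]
10. Keeper goes back to the lower station alone.  [the lower station: the beetle, the hawk | the upper station: the lizard, the mantis, the snake, the toad]
11. Keeper goes to the upper station with the hawk.  [the lower station: the beetle | the upper station: the hawk, the lizard, the mantis, the snake, the toad]
12. Keeper goes back to the lower station alone.  [the lower station: the beetle | the upper station: the hawk, the lizard, the mantis, the snake, the toad]
13. Keeper goes to the upper station with the beetle.  [the lower station: — | the upper station: the beetle, the hawk, the lizard, the mantis, the snake, the toad]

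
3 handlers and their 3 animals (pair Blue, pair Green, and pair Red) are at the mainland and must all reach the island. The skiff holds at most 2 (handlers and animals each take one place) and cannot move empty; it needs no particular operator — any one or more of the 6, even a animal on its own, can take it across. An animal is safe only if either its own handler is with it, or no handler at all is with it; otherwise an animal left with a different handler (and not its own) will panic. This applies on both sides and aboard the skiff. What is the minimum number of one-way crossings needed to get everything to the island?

11

Counting alone: each trip to the island takes at most 2 across and each return brings at least 1 back, so after t trips out (and t−1 returns) at most 2t − (t−1) of the 6 are across; that first reaches 6 at t = 5, so at least 9 crossings are needed.
The safety rule pushes this higher. Following every safe sequence of crossings, the most of the 6 that can be at the island as the skiff arrives there on crossing 9 is 5 — never all 6.
So no plan with fewer than 11 crossings exists, and this one achieves 11:
1. animal Blue and handler Blue cross → the island.
2. handler Blue crosses ← the mainland.
3. animal Green and animal Red cross → the island.
4. animal Blue crosses ← the mainland.
5. handler Green and handler Red cross → the island.
6. animal Green and handler Green cross ← the mainland.
7. handler Blue and handler Green cross → the island.
8. animal Red crosses ← the mainland.
9. animal Blue and animal Green cross → the island.
10. handler Red crosses ← the mainland.
11. animal Red and handler Red cross → the island.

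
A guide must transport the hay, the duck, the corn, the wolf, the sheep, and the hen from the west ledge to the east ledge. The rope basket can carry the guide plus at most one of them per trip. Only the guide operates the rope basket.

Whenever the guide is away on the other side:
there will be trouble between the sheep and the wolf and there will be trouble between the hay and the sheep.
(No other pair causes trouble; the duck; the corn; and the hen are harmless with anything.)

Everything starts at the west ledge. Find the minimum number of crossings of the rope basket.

13

Counting alone: the guide can take at most 1 across per trip to the east ledge, so moving all 6 needs at least 6 loaded trips out, with a return between consecutive ones — at least 11 crossings.
The safety rule pushes this higher. Following every safe sequence of crossings, the most of the 6 that can be at the east ledge as the rope basket arrives there on crossing 11 is 5 — never all 6.
So no plan with fewer than 13 crossings exists, and this one achieves 13:
1. Guide goes to the east ledge with the sheep.
2. Guide goes back to the west ledge alone.
3. Guide goes to the east ledge with the hay.
4. Guide goes back to the west ledge with the sheep.
5. Guide goes to the east ledge with the wolf.
6. Guide goes back to the west ledge alone.
7. Guide goes to the east ledge with the duck.
8. Guide goes back to the west ledge alone.
9. Guide goes to the east ledge with the corn.
10. Guide goes back to the west ledge alone.
11. Guide goes to the east ledge with the hen.
12. Guide goes back to the west ledge alone.
13. Guide goes to the east ledge with the sheep.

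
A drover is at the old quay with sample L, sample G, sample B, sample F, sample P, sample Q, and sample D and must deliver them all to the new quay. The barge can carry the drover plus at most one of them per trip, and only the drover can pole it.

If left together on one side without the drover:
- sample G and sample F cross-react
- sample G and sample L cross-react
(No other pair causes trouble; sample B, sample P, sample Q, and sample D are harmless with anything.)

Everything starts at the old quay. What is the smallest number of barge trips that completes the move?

Counting alone: the drover can take at most 1 across per trip to the new quay, so moving all 7 needs at least 7 loaded trips out, with a return between consecutive ones — at least 13 crossings.
The safety rule pushes this higher. Following every safe sequence of crossings, the most of the 7 that can be at the new quay as the barge arrives there on crossing 13 is 6 — never all 7.
So no plan with fewer than 15 crossings exists, and this one achieves 15:
1. Drover goes to the new quay with sample G.
2. Drover goes back to the old quay alone.
3. Drover goes to the new quay with sample L.
4. Drover goes back to the old quay with sample G.
5. Drover goes to the new quay with sample F.
6. Drover goes back to the old quay alone.
7. Drover goes to the new quay with sample B.
8. Drover goes back to the old quay alone.
9. Drover goes to the new quay with sample P.
10. Drover goes back to the old quay alone.
11. Drover goes to the new quay with sample Q.
12. Drover goes back to the old quay alone.
13. Drover goes to the new quay with sample D.
14. Drover goes back to the old quay alone.
15. Drover goes to the new quay with sample G.

15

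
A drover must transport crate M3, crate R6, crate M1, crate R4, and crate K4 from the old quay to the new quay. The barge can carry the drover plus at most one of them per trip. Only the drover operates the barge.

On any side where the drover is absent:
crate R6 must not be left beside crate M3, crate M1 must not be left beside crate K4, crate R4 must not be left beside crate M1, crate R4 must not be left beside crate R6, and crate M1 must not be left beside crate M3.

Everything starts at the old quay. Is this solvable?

Whatever the first load, the items left behind include a forbidden pair without the drover. No opening move is safe, so no plan exists.

No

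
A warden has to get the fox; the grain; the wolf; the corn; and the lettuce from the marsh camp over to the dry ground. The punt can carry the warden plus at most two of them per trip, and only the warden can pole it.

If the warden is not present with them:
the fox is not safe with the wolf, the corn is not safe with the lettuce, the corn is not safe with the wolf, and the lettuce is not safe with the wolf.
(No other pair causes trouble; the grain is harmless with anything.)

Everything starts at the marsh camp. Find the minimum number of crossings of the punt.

Counting alone: the warden can take at most 2 across per trip to the dry ground, so moving all 5 needs at least 3 loaded trips out, with a return between consecutive ones — at least 5 crossings.
The safety rule pushes this higher. Following every safe sequence of crossings, the most of the 5 that can be at the dry ground as the punt arrives there on crossing 5 is 4 — never all 5.
So no plan with fewer than 7 crossings exists, and this one achieves 7:
1. Warden goes to the dry ground with the corn and the wolf.
2. Warden goes back to the marsh camp with the wolf.
3. Warden goes to the dry ground with the fox and the wolf.
4. Warden goes back to the marsh camp with the wolf.
5. Warden goes to the dry ground with the grain and the wolf.
6. Warden goes back to the marsh camp with the wolf.
7. Warden goes to the dry ground with the lettuce and the wolf.

7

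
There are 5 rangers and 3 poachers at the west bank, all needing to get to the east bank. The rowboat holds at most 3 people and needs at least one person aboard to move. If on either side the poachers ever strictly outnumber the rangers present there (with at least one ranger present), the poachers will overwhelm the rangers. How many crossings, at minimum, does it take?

7

Counting alone: each trip to the east bank takes at most 3 across and each return brings at least 1 back, so after t trips out (and t−1 returns) at most 3t − (t−1) of the 8 are across; that first reaches 8 at t = 4, so at least 7 crossings are needed.
The plan below uses exactly 7 crossings, so it is optimal:
1. 2 poachers → the east bank.  (the west bank: 5R 1P; the east bank: 0R 2P)
2. 1 poacher ← the west bank.  (the west bank: 5R 2P; the east bank: 0R 1P)
3. 2 rangers and 1 poacher → the east bank.  (the west bank: 3R 1P; the east bank: 2R 2P)
4. 1 poacher ← the west bank.  (the west bank: 3R 2P; the east bank: 2R 1P)
5. 1 ranger and 2 poachers → the east bank.  (the west bank: 2R 0P; the east bank: 3R 3P)
6. 1 poacher ← the west bank.  (the west bank: 2R 1P; the east bank: 3R 2P)
7. 2 rangers and 1 poacher → the east bank.  (the west bank: 0R 0P; the east bank: 5R 3P)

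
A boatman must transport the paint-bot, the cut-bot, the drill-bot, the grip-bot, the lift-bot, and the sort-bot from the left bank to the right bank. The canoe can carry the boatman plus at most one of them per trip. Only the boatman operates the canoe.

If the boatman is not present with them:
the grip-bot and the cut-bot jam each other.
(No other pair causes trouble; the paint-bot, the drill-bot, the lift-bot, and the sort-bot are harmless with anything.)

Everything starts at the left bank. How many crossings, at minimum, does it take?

Counting alone: the boatman can take at most 1 across per trip to the right bank, so moving all 6 needs at least 6 loaded trips out, with a return between consecutive ones — at least 11 crossings.
The plan below uses exactly 11 crossings, so it is optimal:
1. Boatman goes to the right bank with the cut-bot.  [the left bank: the drill-bot, the grip-bot, the lift-bot, the paint-bot, the sort-bot | the right bank: the cut-bot]
2. Boatman goes back to the left bank alone.  [the left bank: the drill-bot, the grip-bot, the lift-bot, the paint-bot, the sort-bot | the right bank: the cut-bot]
3. Boatman goes to the right bank with the paint-bot.  [the left bank: the drill-bot, the grip-bot, the lift-bot, the sort-bot | the right bank: the cut-bot, the paint-bot]
4. Boatman goes back to the left bank alone.  [the left bank: the drill-bot, the grip-bot, the lift-bot, the sort-bot | the right bank: the cut-bot, the paint-bot]
5. Boatman goes to the right bank with the drill-bot.  [the left bank: the grip-bot, the lift-bot, the sort-bot | the right bank: the cut-bot, the drill-bot, the paint-bot]
6. Boatman goes back to the left bank alone.  [the left bank: the grip-bot, the lift-bot, the sort-bot | the right bank: the cut-bot, the drill-bot, the paint-bot]
7. Boatman goes to the right bank with the lift-bot.  [the left bank: the grip-bot, the sort-bot | the right bank: the cut-bot, the drill-bot, the lift-bot, the paint-bot]
8. Boatman goes back to the left bank alone.  [the left bank: the grip-bot, the sort-bot | the right bank: the cut-bot, the drill-bot, the lift-bot, the paint-bot]
9. Boatman goes to the right bank with the sort-bot.  [the left bank: the grip-bot | the right bank: the cut-bot, the drill-bot, the lift-bot, the paint-bot, the sort-bot]
10. Boatman goes back to the left bank alone.  [the left bank: the grip-bot | the right bank: the cut-bot, the drill-bot, the lift-bot, the paint-bot, the sort-bot]
11. Boatman goes to the right bank with the grip-bot.  [the left bank: — | the right bank: the cut-bot, the drill-bot, the grip-bot, the lift-bot, the paint-bot, the sort-bot]

11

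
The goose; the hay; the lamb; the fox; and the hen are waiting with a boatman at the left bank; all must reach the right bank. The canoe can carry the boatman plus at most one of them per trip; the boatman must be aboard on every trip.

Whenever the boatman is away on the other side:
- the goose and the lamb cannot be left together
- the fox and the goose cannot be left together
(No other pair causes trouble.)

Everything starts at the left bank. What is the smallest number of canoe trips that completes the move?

11

Counting alone: the boatman can take at most 1 across per trip to the right bank, so moving all 5 needs at least 5 loaded trips out, with a return between consecutive ones — at least 9 crossings.
The safety rule pushes this higher. Following every safe sequence of crossings, the most of the 5 that can be at the right bank as the canoe arrives there on crossing 9 is 4 — never all 5.
So no plan with fewer than 11 crossings exists, and this one achieves 11:
1. Boatman goes to the right bank with the goose.
2. Boatman goes back to the left bank alone.
3. Boatman goes to the right bank with the hay.
4. Boatman goes back to the left bank alone.
5. Boatman goes to the right bank with the lamb.
6. Boatman goes back to the left bank with the goose.
7. Boatman goes to the right bank with the fox.
8. Boatman goes back to the left bank alone.
9. Boatman goes to the right bank with the hen.
10. Boatman goes back to the left bank alone.
11. Boatman goes to the right bank with the goose.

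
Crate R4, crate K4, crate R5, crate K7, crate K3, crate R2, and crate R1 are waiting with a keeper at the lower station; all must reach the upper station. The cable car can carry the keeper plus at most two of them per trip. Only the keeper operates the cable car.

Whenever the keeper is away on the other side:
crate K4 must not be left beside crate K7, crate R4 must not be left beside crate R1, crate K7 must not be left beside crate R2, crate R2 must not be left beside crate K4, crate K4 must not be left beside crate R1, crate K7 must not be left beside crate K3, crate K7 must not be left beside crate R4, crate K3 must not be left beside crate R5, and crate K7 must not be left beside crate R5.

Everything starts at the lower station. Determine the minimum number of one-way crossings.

Whatever the first load, the items left behind include a forbidden pair without the keeper. No opening move is safe, so no plan exists.

impossible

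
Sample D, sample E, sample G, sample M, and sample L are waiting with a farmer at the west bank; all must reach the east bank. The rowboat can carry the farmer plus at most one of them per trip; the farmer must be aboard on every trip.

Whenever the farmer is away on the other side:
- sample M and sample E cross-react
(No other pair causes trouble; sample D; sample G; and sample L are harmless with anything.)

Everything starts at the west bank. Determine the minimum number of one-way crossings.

Counting alone: the farmer can take at most 1 across per trip to the east bank, so moving all 5 needs at least 5 loaded trips out, with a return between consecutive ones — at least 9 crossings.
The plan below uses exactly 9 crossings, so it is optimal:
1. Farmer goes to the east bank with sample E.  [the west bank: sample D, sample G, sample L, sample M | the east bank: sample E]
2. Farmer goes back to the west bank alone.  [the west bank: sample D, sample G, sample L, sample M | the east bank: sample E]
3. Farmer goes to the east bank with sample D.  [the west bank: sample G, sample L, sample M | the east bank: sample D, sample E]
4. Farmer goes back to the west bank alone.  [the west bank: sample G, sample L, sample M | the east bank: sample D, sample E]
5. Farmer goes to the east bank with sample G.  [the west bank: sample L, sample M | the east bank: sample D, sample E, sample G]
6. Farmer goes back to the west bank alone.  [the west bank: sample L, sample M | the east bank: sample D, sample E, sample G]
7. Farmer goes to the east bank with sample L.  [the west bank: sample M | the east bank: sample D, sample E, sample G, sample L]
8. Farmer goes back to the west bank alone.  [the west bank: sample M | the east bank: sample D, sample E, sample G, sample L]
9. Farmer goes to the east bank with sample M.  [the west bank: — | the east bank: sample D, sample E, sample G, sample L, sample M]

9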